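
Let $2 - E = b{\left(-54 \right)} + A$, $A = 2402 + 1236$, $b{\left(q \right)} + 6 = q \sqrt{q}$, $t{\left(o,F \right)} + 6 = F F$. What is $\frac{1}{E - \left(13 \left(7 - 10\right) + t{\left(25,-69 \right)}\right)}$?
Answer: $- \frac{1391}{11635530} - \frac{9 i \sqrt{6}}{3878510} \approx -0.00011955 - 5.684 \cdot 10^{-6} i$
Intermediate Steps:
$t{\left(o,F \right)} = -6 + F^{2}$ ($t{\left(o,F \right)} = -6 + F F = -6 + F^{2}$)
$b{\left(q \right)} = -6 + q^{\frac{3}{2}}$ ($b{\left(q \right)} = -6 + q \sqrt{q} = -6 + q^{\frac{3}{2}}$)
$A = 3638$
$E = -3630 + 162 i \sqrt{6}$ ($E = 2 - \left(\left(-6 + \left(-54\right)^{\frac{3}{2}}\right) + 3638\right) = 2 - \left(\left(-6 - 162 i \sqrt{6}\right) + 3638\right) = 2 - \left(3632 - 162 i \sqrt{6}\right) = -3630 + 162 i \sqrt{6} \approx -3630.0 + 396.82 i$)
$\frac{1}{E - \left(13 \left(7 - 10\right) + t{\left(25,-69 \right)}\right)} = \frac{1}{\left(-3630 + 162 i \sqrt{6}\right) - \left(4755 + 13 \left(7 - 10\right)\right)} = \frac{1}{\left(-3630 + 162 i \sqrt{6}\right) - 4716} = \frac{1}{-8346 + 162 i \sqrt{6}}$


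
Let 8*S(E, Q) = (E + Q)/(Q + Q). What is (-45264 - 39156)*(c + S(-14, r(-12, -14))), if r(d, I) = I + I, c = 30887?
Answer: -20859907635/8 ≈ -2.6075e+9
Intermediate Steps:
r(d, I) = 2*I
S(E, Q) = (E + Q)/(16*Q) (S(E, Q) = ((E + Q)/(Q + Q))/8 = ((E + Q)/((2*Q)))/8 = ((E + Q)*(1/(2*Q)))/8 = ((E + Q)/(2*Q))/8 = (E + Q)/(16*Q))
(-45264 - 39156)*(c + S(-14, r(-12, -14))) = (-45264 - 39156)*(30887 + (-14 + 2*(-14))/(16*((2*(-14))))) = -84420*(30887 + (1/16)*(-14 - 28)/(-28)) = -84420*(30887 + (1/16)*(-1/28)*(-42)) = -84420*(30887 + 3/32) = -84420*988387/32 = -20859907635/8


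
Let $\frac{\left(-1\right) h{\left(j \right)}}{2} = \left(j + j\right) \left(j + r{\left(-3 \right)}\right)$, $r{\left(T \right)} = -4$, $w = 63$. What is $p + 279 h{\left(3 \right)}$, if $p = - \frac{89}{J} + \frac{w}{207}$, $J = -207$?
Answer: $\frac{693188}{207} \approx 3348.7$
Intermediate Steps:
$h{\left(j \right)} = - 4 j \left(-4 + j\right)$ ($h{\left(j \right)} = - 2 \left(j + j\right) \left(j - 4\right) = - 2 \cdot 2 j \left(-4 + j\right) = - 4 j \left(-4 + j\right)$)
$p = \frac{152}{207}$ ($p = - \frac{89}{-207} + \frac{63}{207} = \left(-89\right) \left(- \frac{1}{207}\right) + 63 \cdot \frac{1}{207} = \frac{89}{207} + \frac{7}{23} = \frac{152}{207} \approx 0.7343$)
$p + 279 h{\left(3 \right)} = \frac{152}{207} + 279 \cdot 4 \cdot 3 \left(4 - 3\right) = \frac{152}{207} + 279 \cdot 4 \cdot 3 \cdot 1 = \frac{152}{207} + 279 \cdot 12 = \frac{152}{207} + 3348 = \frac{693188}{207}$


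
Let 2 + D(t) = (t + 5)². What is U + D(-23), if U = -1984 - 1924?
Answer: -3586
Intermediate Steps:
D(t) = -2 + (5 + t)² (D(t) = -2 + (t + 5)² = -2 + (5 + t)²)
U = -3908
U + D(-23) = -3908 + (-2 + (5 - 23)²) = -3908 + (-2 + (-18)²) = -3908 + (-2 + 324) = -3908 + 322 = -3586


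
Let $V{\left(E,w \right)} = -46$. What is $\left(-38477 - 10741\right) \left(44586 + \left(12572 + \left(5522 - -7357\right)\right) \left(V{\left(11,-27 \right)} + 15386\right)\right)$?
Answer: $-19217804291868$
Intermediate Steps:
$\left(-38477 - 10741\right) \left(44586 + \left(12572 + \left(5522 - -7357\right)\right) \left(V{\left(11,-27 \right)} + 15386\right)\right) = \left(-38477 - 10741\right) \left(44586 + \left(12572 + \left(5522 - -7357\right)\right) \left(-46 + 15386\right)\right) = - 49218 \left(44586 + \left(12572 + \left(5522 + 7357\right)\right) 15340\right) = - 49218 \left(44586 + \left(12572 + 12879\right) 15340\right) = - 49218 \left(44586 + 25451 \cdot 15340\right) = - 49218 \left(44586 + 390418340\right) = \left(-49218\right) 390462926 = -19217804291868$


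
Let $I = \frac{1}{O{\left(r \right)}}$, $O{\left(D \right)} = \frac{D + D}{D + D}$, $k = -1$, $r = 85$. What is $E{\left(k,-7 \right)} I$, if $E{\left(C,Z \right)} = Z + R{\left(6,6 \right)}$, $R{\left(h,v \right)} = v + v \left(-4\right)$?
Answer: $-25$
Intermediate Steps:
$R{\left(h,v \right)} = - 3 v$ ($R{\left(h,v \right)} = v - 4 v = - 3 v$)
$E{\left(C,Z \right)} = -18 + Z$ ($E{\left(C,Z \right)} = Z - 18 = -18 + Z$)
$O{\left(D \right)} = 1$ ($O{\left(D \right)} = \frac{2 D}{2 D} = 2 D \frac{1}{2 D} = 1$)
$I = 1$ ($I = 1^{-1} = 1$)
$E{\left(k,-7 \right)} I = \left(-18 - 7\right) 1 = \left(-25\right) 1 = -25$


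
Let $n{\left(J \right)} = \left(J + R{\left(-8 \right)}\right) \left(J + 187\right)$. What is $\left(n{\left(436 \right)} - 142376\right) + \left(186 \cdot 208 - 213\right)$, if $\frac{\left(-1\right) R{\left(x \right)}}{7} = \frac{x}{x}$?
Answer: $163366$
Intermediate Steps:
$R{\left(x \right)} = -7$ ($R{\left(x \right)} = - 7 \frac{x}{x} = \left(-7\right) 1 = -7$)
$n{\left(J \right)} = \left(-7 + J\right) \left(187 + J\right)$ ($n{\left(J \right)} = \left(J - 7\right) \left(J + 187\right) = \left(-7 + J\right) \left(187 + J\right)$)
$\left(n{\left(436 \right)} - 142376\right) + \left(186 \cdot 208 - 213\right) = \left(\left(-1309 + 436^{2} + 180 \cdot 436\right) - 142376\right) + \left(186 \cdot 208 - 213\right) = \left(\left(-1309 + 190096 + 78480\right) - 142376\right) + \left(38688 - 213\right) = \left(267267 - 142376\right) + 38475 = 124891 + 38475 = 163366$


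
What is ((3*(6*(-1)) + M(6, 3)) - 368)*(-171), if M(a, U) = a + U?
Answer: 64467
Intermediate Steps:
M(a, U) = U + a
((3*(6*(-1)) + M(6, 3)) - 368)*(-171) = ((3*(6*(-1)) + (3 + 6)) - 368)*(-171) = ((3*(-6) + 9) - 368)*(-171) = ((-18 + 9) - 368)*(-171) = (-9 - 368)*(-171) = -377*(-171) = 64467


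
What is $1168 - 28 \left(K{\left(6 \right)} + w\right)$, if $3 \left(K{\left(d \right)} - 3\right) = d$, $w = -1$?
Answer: $1056$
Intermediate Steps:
$K{\left(d \right)} = 3 + \frac{d}{3}$
$1168 - 28 \left(K{\left(6 \right)} + w\right) = 1168 - 28 \left(\left(3 + \frac{1}{3} \cdot 6\right) - 1\right) = 1168 - 28 \left(\left(3 + 2\right) - 1\right) = 1168 - 28 \left(5 - 1\right) = 1168 - 28 \cdot 4 = 1168 - 112 = 1056$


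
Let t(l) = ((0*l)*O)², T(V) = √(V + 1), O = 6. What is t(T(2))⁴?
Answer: 0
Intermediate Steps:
T(V) = √(1 + V)
t(l) = 0 (t(l) = ((0*l)*6)² = (0*6)² = 0² = 0)
t(T(2))⁴ = 0⁴ = 0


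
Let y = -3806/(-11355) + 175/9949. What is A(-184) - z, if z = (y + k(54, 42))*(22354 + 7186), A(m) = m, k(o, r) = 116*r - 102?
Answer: -3183890476303388/22594179 ≈ -1.4092e+8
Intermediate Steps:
y = 39853019/112970895 (y = -3806*(-1/11355) + 175*(1/9949) = 3806/11355 + 175/9949 = 39853019/112970895 ≈ 0.35277)
k(o, r) = -102 + 116*r
z = 3183886318974452/22594179 (z = (39853019/112970895 + (-102 + 116*42))*(22354 + 7186) = (39853019/112970895 + (-102 + 4872))*29540 = (39853019/112970895 + 4770)*29540 = (538911022169/112970895)*29540 = 3183886318974452/22594179 ≈ 1.4092e+8)
A(-184) - z = -184 - 1*3183886318974452/22594179 = -184 - 3183886318974452/22594179 = -3183890476303388/22594179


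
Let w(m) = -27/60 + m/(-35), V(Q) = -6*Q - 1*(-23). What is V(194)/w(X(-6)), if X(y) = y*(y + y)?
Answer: 159740/351 ≈ 455.10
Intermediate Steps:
X(y) = 2*y² (X(y) = y*(2*y) = 2*y²)
V(Q) = 23 - 6*Q (V(Q) = -6*Q + 23 = 23 - 6*Q)
w(m) = -9/20 - m/35 (w(m) = -27*1/60 + m*(-1/35) = -9/20 - m/35)
V(194)/w(X(-6)) = (23 - 6*194)/(-9/20 - 2*(-6)²/35) = (23 - 1164)/(-9/20 - 2*36/35) = -1141/(-9/20 - 1/35*72) = -1141/(-9/20 - 72/35) = -1141/(-351/140) = -1141*(-140/351) = 159740/351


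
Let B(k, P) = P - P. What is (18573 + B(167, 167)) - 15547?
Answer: 3026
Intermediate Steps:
B(k, P) = 0
(18573 + B(167, 167)) - 15547 = (18573 + 0) - 15547 = 18573 - 15547 = 3026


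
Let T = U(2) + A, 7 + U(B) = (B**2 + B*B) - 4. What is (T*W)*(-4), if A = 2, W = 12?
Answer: 48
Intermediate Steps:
U(B) = -11 + 2*B**2 (U(B) = -7 + ((B**2 + B*B) - 4) = -7 + ((B**2 + B**2) - 4) = -7 + (2*B**2 - 4) = -7 + (-4 + 2*B**2) = -11 + 2*B**2)
T = -1 (T = (-11 + 2*2**2) + 2 = (-11 + 2*4) + 2 = (-11 + 8) + 2 = -3 + 2 = -1)
(T*W)*(-4) = -1*12*(-4) = -12*(-4) = 48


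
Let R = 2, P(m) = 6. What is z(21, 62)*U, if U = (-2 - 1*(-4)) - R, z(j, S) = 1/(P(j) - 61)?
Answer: 0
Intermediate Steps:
z(j, S) = -1/55 (z(j, S) = 1/(6 - 61) = 1/(-55) = -1/55)
U = 0 (U = (-2 - 1*(-4)) - 1*2 = (-2 + 4) - 2 = 2 - 2 = 0)
z(21, 62)*U = -1/55*0 = 0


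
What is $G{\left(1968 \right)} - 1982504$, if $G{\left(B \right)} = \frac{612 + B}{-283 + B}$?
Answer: $- \frac{668103332}{337} \approx -1.9825 \cdot 10^{6}$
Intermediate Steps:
$G{\left(B \right)} = \frac{612 + B}{-283 + B}$
$G{\left(1968 \right)} - 1982504 = \frac{612 + 1968}{-283 + 1968} - 1982504 = \frac{1}{1685} \cdot 2580 - 1982504 = \frac{516}{337} - 1982504 = - \frac{668103332}{337}$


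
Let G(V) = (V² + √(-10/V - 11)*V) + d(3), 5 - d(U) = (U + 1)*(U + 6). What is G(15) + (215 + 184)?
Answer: 593 + 5*I*√105 ≈ 593.0 + 51.235*I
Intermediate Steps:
d(U) = 5 - (1 + U)*(6 + U) (d(U) = 5 - (U + 1)*(U + 6) = 5 - (1 + U)*(6 + U))
G(V) = -31 + V² + V*√(-11 - 10/V) (G(V) = (V² + √(-10/V - 11)*V) + (-1 - 1*3² - 7*3) = (V² + √(-11 - 10/V)*V) + (-1 - 1*9 - 21) = (V² + V*√(-11 - 10/V)) + (-1 - 9 - 21) = (V² + V*√(-11 - 10/V)) - 31 = -31 + V² + V*√(-11 - 10/V))
G(15) + (215 + 184) = (-31 + 15² + 15*√(-11 - 10/15)) + (215 + 184) = (-31 + 225 + 15*√(-11 - 10*1/15)) + 399 = (-31 + 225 + 15*√(-11 - ⅔)) + 399 = (-31 + 225 + 15*√(-35/3)) + 399 = (-31 + 225 + 15*(I*√105/3)) + 399 = (-31 + 225 + 5*I*√105) + 399 = (194 + 5*I*√105) + 399 = 593 + 5*I*√105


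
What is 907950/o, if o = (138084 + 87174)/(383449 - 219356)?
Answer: 24831373225/37543 ≈ 6.6141e+5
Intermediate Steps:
o = 225258/164093 ≈ 1.3727
907950/o = 907950/(225258/164093) = 907950*(164093/225258) = 24831373225/37543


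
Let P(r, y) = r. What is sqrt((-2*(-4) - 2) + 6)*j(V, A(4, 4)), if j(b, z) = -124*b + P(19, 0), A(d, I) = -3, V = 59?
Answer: -14594*sqrt(3) ≈ -25278.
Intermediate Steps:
j(b, z) = 19 - 124*b (j(b, z) = -124*b + 19 = 19 - 124*b)
sqrt((-2*(-4) - 2) + 6)*j(V, A(4, 4)) = sqrt((-2*(-4) - 2) + 6)*(19 - 124*59) = sqrt((8 - 2) + 6)*(19 - 7316) = sqrt(6 + 6)*(-7297) = sqrt(12)*(-7297) = (2*sqrt(3))*(-7297) = -14594*sqrt(3)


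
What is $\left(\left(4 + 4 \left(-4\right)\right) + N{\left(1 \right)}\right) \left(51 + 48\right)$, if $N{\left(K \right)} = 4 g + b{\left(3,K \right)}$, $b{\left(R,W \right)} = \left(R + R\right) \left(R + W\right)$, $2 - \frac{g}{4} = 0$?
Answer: $4356$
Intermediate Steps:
$g = 8$ ($g = 8 - 0 = 8 + 0 = 8$)
$b{\left(R,W \right)} = 2 R \left(R + W\right)$
$N{\left(K \right)} = 50 + 6 K$ ($N{\left(K \right)} = 4 \cdot 8 + 2 \cdot 3 \left(3 + K\right) = 32 + \left(18 + 6 K\right) = 50 + 6 K$)
$\left(\left(4 + 4 \left(-4\right)\right) + N{\left(1 \right)}\right) \left(51 + 48\right) = \left(\left(4 + 4 \left(-4\right)\right) + \left(50 + 6 \cdot 1\right)\right) \left(51 + 48\right) = \left(\left(4 - 16\right) + \left(50 + 6\right)\right) 99 = \left(-12 + 56\right) 99 = 44 \cdot 99 = 4356$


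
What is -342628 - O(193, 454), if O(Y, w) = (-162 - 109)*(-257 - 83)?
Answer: -434768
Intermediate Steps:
O(Y, w) = 92140 (O(Y, w) = -271*(-340) = 92140)
-342628 - O(193, 454) = -342628 - 1*92140 = -342628 - 92140 = -434768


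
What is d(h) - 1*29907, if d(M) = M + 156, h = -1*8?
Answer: -29759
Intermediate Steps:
h = -8
d(M) = 156 + M
d(h) - 1*29907 = (156 - 8) - 1*29907 = 148 - 29907 = -29759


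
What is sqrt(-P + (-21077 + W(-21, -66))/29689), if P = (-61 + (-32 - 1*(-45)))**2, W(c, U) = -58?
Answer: I*sqrt(2031457682199)/29689 ≈ 48.007*I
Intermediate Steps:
P = 2304 (P = (-61 + (-32 + 45))**2 = (-61 + 13)**2 = (-48)**2 = 2304)
sqrt(-P + (-21077 + W(-21, -66))/29689) = sqrt(-1*2304 + (-21077 - 58)/29689) = sqrt(-2304 - 21135*1/29689) = sqrt(-2304 - 21135/29689) = sqrt(-68424591/29689) = I*sqrt(2031457682199)/29689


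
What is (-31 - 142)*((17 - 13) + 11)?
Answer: -2595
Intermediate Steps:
(-31 - 142)*((17 - 13) + 11) = -173*(4 + 11) = -173*15 = -2595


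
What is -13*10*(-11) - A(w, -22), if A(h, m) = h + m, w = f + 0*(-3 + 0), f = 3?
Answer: 1449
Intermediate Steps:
w = 3 (w = 3 + 0*(-3 + 0) = 3 + 0*(-3) = 3 + 0 = 3)
-13*10*(-11) - A(w, -22) = -13*10*(-11) - (3 - 22) = -130*(-11) - 1*(-19) = 1430 + 19 = 1449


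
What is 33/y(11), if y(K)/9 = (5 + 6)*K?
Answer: 1/33 ≈ 0.030303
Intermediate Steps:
y(K) = 99*K (y(K) = 9*((5 + 6)*K) = 9*(11*K) = 99*K)
33/y(11) = 33/(99*11) = 33/1089 = (1/1089)*33 = 1/33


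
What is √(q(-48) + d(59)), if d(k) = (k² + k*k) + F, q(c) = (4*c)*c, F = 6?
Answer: 34*√14 ≈ 127.22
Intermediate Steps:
q(c) = 4*c²
d(k) = 6 + 2*k² (d(k) = (k² + k*k) + 6 = (k² + k²) + 6 = 2*k² + 6 = 6 + 2*k²)
√(q(-48) + d(59)) = √(4*(-48)² + (6 + 2*59²)) = √(4*2304 + (6 + 2*3481)) = √(9216 + (6 + 6962)) = √(9216 + 6968) = √16184 = 34*√14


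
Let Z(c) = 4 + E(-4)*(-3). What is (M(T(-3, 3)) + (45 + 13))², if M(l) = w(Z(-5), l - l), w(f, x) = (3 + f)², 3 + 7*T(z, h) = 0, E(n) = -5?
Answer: 293764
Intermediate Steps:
Z(c) = 19 (Z(c) = 4 - 5*(-3) = 4 + 15 = 19)
T(z, h) = -3/7 (T(z, h) = -3/7 + (⅐)*0 = -3/7 + 0 = -3/7)
M(l) = 484 (M(l) = (3 + 19)² = 22² = 484)
(M(T(-3, 3)) + (45 + 13))² = (484 + (45 + 13))² = (484 + 58)² = 542² = 293764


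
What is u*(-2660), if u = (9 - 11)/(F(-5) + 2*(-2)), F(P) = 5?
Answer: 5320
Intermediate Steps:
u = -2 (u = (9 - 11)/(5 + 2*(-2)) = -2/(5 - 4) = -2/1 = -2*1 = -2)
u*(-2660) = -2*(-2660) = 5320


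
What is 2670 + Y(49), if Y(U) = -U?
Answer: 2621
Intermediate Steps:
2670 + Y(49) = 2670 - 1*49 = 2670 - 49 = 2621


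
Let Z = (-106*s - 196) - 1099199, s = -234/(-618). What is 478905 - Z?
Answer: 162569034/103 ≈ 1.5783e+6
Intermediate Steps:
s = 39/103 (s = -234*(-1/618) = 39/103 ≈ 0.37864)
Z = -113241819/103 (Z = (-106*39/103 - 196) - 1099199 = (-4134/103 - 196) - 1099199 = -24322/103 - 1099199 = -113241819/103 ≈ -1.0994e+6)
478905 - Z = 478905 - 1*(-113241819/103) = 478905 + 113241819/103 = 162569034/103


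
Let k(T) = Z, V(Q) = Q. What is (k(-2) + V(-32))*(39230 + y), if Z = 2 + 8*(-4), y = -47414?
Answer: 507408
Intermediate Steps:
Z = -30 (Z = 2 - 32 = -30)
k(T) = -30
(k(-2) + V(-32))*(39230 + y) = (-30 - 32)*(39230 - 47414) = -62*(-8184) = 507408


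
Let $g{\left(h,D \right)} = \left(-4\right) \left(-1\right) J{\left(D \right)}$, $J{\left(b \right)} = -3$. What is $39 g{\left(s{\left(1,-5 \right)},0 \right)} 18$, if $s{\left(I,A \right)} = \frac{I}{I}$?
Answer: $-8424$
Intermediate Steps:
$s{\left(I,A \right)} = 1$
$g{\left(h,D \right)} = -12$ ($g{\left(h,D \right)} = \left(-4\right) \left(-1\right) \left(-3\right) = 4 \left(-3\right) = -12$)
$39 g{\left(s{\left(1,-5 \right)},0 \right)} 18 = 39 \left(-12\right) 18 = \left(-468\right) 18 = -8424$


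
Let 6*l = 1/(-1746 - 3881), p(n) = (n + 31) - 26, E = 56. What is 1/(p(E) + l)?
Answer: 33762/2059481 ≈ 0.016393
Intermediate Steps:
p(n) = 5 + n (p(n) = (31 + n) - 26 = 5 + n)
l = -1/33762 (l = 1/(6*(-1746 - 3881)) = (1/6)/(-5627) = (1/6)*(-1/5627) = -1/33762 ≈ -2.9619e-5)
1/(p(E) + l) = 1/((5 + 56) - 1/33762) = 1/(61 - 1/33762) = 1/(2059481/33762) = 33762/2059481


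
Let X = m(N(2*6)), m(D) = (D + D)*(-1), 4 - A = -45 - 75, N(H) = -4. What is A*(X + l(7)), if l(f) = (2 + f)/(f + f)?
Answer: 7502/7 ≈ 1071.7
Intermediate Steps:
A = 124 (A = 4 - (-45 - 75) = 4 - 1*(-120) = 4 + 120 = 124)
m(D) = -2*D (m(D) = (2*D)*(-1) = -2*D)
l(f) = (2 + f)/(2*f) (l(f) = (2 + f)/((2*f)) = (2 + f)*(1/(2*f)) = (2 + f)/(2*f))
X = 8 (X = -2*(-4) = 8)
A*(X + l(7)) = 124*(8 + (1/2)*(2 + 7)/7) = 124*(8 + (1/2)*(1/7)*9) = 124*(8 + 9/14) = 124*(121/14) = 7502/7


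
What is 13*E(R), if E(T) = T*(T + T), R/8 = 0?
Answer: 0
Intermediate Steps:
R = 0 (R = 8*0 = 0)
E(T) = 2*T² (E(T) = T*(2*T) = 2*T²)
13*E(R) = 13*(2*0²) = 13*(2*0) = 13*0 = 0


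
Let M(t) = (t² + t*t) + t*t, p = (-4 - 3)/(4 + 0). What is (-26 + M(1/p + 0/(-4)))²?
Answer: 1503076/2401 ≈ 626.02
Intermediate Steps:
p = -7/4 ≈ -1.7500
M(t) = 3*t² (M(t) = (t² + t²) + t² = 2*t² + t² = 3*t²)
(-26 + M(1/p + 0/(-4)))² = (-26 + 3*(1/(-7/4) + 0/(-4))²)² = (-26 + 3*(1*(-4/7) + 0*(-¼))²)² = (-26 + 3*(-4/7 + 0)²)² = (-26 + 3*(-4/7)²)² = (-26 + 3*(16/49))² = (-26 + 48/49)² = (-1226/49)² = 1503076/2401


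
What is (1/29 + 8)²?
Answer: 54289/841 ≈ 64.553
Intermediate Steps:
(1/29 + 8)² = (233/29)² = 54289/841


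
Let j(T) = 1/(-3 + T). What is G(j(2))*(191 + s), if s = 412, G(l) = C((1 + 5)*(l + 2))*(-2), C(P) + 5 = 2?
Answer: 3618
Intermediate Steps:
C(P) = -3 (C(P) = -5 + 2 = -3)
G(l) = 6 (G(l) = -3*(-2) = 6)
G(j(2))*(191 + s) = 6*(191 + 412) = 6*603 = 3618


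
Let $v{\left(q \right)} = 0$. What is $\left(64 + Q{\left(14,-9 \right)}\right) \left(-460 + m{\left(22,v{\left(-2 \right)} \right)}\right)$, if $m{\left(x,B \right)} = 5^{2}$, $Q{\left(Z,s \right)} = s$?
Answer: $-23925$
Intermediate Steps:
$m{\left(x,B \right)} = 25$
$\left(64 + Q{\left(14,-9 \right)}\right) \left(-460 + m{\left(22,v{\left(-2 \right)} \right)}\right) = \left(64 - 9\right) \left(-460 + 25\right) = 55 \left(-435\right) = -23925$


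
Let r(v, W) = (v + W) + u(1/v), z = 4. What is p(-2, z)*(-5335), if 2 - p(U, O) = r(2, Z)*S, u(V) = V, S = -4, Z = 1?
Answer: -85360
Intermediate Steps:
r(v, W) = W + v + 1/v (r(v, W) = (v + W) + 1/v = (W + v) + 1/v = W + v + 1/v)
p(U, O) = 16 (p(U, O) = 2 - (1 + 2 + 1/2)*(-4) = 2 - (1 + 2 + ½)*(-4) = 2 - 7*(-4)/2 = 2 - 1*(-14) = 2 + 14 = 16)
p(-2, z)*(-5335) = 16*(-5335) = -85360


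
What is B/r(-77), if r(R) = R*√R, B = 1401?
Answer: 1401*I*√77/5929 ≈ 2.0735*I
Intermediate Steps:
r(R) = R^(3/2)
B/r(-77) = 1401/((-77)^(3/2)) = 1401/((-77*I*√77)) = 1401*(I*√77/5929) = 1401*I*√77/5929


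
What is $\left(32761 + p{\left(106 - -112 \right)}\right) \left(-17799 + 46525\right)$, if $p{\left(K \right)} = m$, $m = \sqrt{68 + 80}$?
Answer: $941092486 + 57452 \sqrt{37} \approx 9.4144 \cdot 10^{8}$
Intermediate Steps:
$m = 2 \sqrt{37}$ ($m = \sqrt{148} = 2 \sqrt{37} \approx 12.166$)
$p{\left(K \right)} = 2 \sqrt{37}$
$\left(32761 + p{\left(106 - -112 \right)}\right) \left(-17799 + 46525\right) = \left(32761 + 2 \sqrt{37}\right) \left(-17799 + 46525\right) = \left(32761 + 2 \sqrt{37}\right) 28726 = 941092486 + 57452 \sqrt{37}$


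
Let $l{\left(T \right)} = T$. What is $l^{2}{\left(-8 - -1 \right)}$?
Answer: $49$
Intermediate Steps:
$l^{2}{\left(-8 - -1 \right)} = \left(-8 - -1\right)^{2} = \left(-8 + 1\right)^{2} = \left(-7\right)^{2} = 49$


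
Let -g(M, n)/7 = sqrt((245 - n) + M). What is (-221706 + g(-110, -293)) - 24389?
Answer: -246095 - 14*sqrt(107) ≈ -2.4624e+5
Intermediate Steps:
g(M, n) = -7*sqrt(245 + M - n) (g(M, n) = -7*sqrt((245 - n) + M) = -7*sqrt(245 + M - n))
(-221706 + g(-110, -293)) - 24389 = (-221706 - 7*sqrt(245 - 110 - 1*(-293))) - 24389 = (-221706 - 7*sqrt(245 - 110 + 293)) - 24389 = (-221706 - 14*sqrt(107)) - 24389 = -246095 - 14*sqrt(107)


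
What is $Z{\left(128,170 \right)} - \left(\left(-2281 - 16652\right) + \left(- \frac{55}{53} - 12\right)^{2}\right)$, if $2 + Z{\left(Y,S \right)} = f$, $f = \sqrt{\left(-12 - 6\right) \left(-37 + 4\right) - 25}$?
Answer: $\frac{52699698}{2809} + \sqrt{569} \approx 18785.0$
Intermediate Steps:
$f = \sqrt{569}$ ($f = \sqrt{\left(-18\right) \left(-33\right) - 25} = \sqrt{594 - 25} = \sqrt{569} \approx 23.854$)
$Z{\left(Y,S \right)} = -2 + \sqrt{569}$
$Z{\left(128,170 \right)} - \left(\left(-2281 - 16652\right) + \left(- \frac{55}{53} - 12\right)^{2}\right) = \left(-2 + \sqrt{569}\right) - \left(\left(-2281 - 16652\right) + \left(- \frac{55}{53} - 12\right)^{2}\right) = \left(-2 + \sqrt{569}\right) - \left(-18933 + \left(\left(-55\right) \frac{1}{53} - 12\right)^{2}\right) = \left(-2 + \sqrt{569}\right) - \left(-18933 + \left(- \frac{55}{53} - 12\right)^{2}\right) = \left(-2 + \sqrt{569}\right) - \left(-18933 + \left(- \frac{691}{53}\right)^{2}\right) = \left(-2 + \sqrt{569}\right) - \left(-18933 + \frac{477481}{2809}\right) = \left(-2 + \sqrt{569}\right) - - \frac{52705316}{2809} = \left(-2 + \sqrt{569}\right) + \frac{52705316}{2809} = \frac{52699698}{2809} + \sqrt{569}$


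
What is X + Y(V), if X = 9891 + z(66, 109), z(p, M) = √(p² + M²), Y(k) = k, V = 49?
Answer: 9940 + √16237 ≈ 10067.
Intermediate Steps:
z(p, M) = √(M² + p²)
X = 9891 + √16237 (X = 9891 + √(109² + 66²) = 9891 + √(11881 + 4356) = 9891 + √16237 ≈ 10018.)
X + Y(V) = (9891 + √16237) + 49 = 9940 + √16237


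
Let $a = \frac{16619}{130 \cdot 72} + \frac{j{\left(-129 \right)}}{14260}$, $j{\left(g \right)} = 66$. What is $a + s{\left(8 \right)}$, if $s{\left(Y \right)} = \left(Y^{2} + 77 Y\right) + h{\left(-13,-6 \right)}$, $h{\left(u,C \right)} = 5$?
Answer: $\frac{916670207}{1334736} \approx 686.78$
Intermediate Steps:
$a = \frac{2376047}{1334736}$ ($a = \frac{16619}{130 \cdot 72} + \frac{66}{14260} = \frac{16619}{9360} + 66 \cdot \frac{1}{14260} = 16619 \cdot \frac{1}{9360} + \frac{33}{7130} = \frac{16619}{9360} + \frac{33}{7130} = \frac{2376047}{1334736} \approx 1.7802$)
$s{\left(Y \right)} = 5 + Y^{2} + 77 Y$ ($s{\left(Y \right)} = \left(Y^{2} + 77 Y\right) + 5 = 5 + Y^{2} + 77 Y$)
$a + s{\left(8 \right)} = \frac{2376047}{1334736} + \left(5 + 8^{2} + 77 \cdot 8\right) = \frac{2376047}{1334736} + \left(5 + 64 + 616\right) = \frac{2376047}{1334736} + 685 = \frac{916670207}{1334736}$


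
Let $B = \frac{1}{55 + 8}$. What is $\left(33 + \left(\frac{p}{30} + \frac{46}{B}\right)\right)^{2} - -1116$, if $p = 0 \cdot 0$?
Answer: $8591877$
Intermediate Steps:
$B = \frac{1}{63} \approx 0.015873$
$p = 0$
$\left(33 + \left(\frac{p}{30} + \frac{46}{B}\right)\right)^{2} - -1116 = \left(33 + \left(\frac{0}{30} + 46 \frac{1}{\frac{1}{63}}\right)\right)^{2} - -1116 = \left(33 + \left(0 \cdot \frac{1}{30} + 46 \cdot 63\right)\right)^{2} + 1116 = \left(33 + \left(0 + 2898\right)\right)^{2} + 1116 = \left(33 + 2898\right)^{2} + 1116 = 2931^{2} + 1116 = 8590761 + 1116 = 8591877$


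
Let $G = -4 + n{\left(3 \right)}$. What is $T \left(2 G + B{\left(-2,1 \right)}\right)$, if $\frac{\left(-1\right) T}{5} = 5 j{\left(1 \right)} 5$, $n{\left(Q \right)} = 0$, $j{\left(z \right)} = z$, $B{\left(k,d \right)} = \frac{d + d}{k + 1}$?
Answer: $1250$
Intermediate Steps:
$B{\left(k,d \right)} = \frac{2 d}{1 + k}$
$T = -125$ ($T = - 5 \cdot 5 \cdot 1 \cdot 5 = - 5 \cdot 5 \cdot 5 = \left(-5\right) 25 = -125$)
$G = -4$ ($G = -4 + 0 = -4$)
$T \left(2 G + B{\left(-2,1 \right)}\right) = - 125 \left(2 \left(-4\right) + 2 \cdot 1 \frac{1}{1 - 2}\right) = - 125 \left(-8 + 2 \cdot 1 \frac{1}{-1}\right) = - 125 \left(-8 + 2 \cdot 1 \left(-1\right)\right) = - 125 \left(-8 - 2\right) = \left(-125\right) \left(-10\right) = 1250$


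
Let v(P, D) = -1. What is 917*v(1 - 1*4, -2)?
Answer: -917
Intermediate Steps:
917*v(1 - 1*4, -2) = 917*(-1) = -917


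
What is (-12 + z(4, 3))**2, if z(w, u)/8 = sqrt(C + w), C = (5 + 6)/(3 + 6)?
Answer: 4304/9 - 64*sqrt(47) ≈ 39.460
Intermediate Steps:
C = 11/9 ≈ 1.2222
z(w, u) = 8*sqrt(11/9 + w)
(-12 + z(4, 3))**2 = (-12 + 8*sqrt(11 + 9*4)/3)**2 = (-12 + 8*sqrt(11 + 36)/3)**2 = (-12 + 8*sqrt(47)/3)**2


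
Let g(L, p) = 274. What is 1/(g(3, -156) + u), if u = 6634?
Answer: 1/6908 ≈ 0.00014476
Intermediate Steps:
1/(g(3, -156) + u) = 1/(274 + 6634) = 1/6908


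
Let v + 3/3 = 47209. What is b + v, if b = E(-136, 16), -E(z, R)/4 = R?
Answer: 47144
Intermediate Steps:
E(z, R) = -4*R
b = -64 (b = -4*16 = -64)
v = 47208 (v = -1 + 47209 = 47208)
b + v = -64 + 47208 = 47144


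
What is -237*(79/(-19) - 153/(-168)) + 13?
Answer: 832667/1064 ≈ 782.58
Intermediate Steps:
-237*(79/(-19) - 153/(-168)) + 13 = -237*(79*(-1/19) - 153*(-1/168)) + 13 = -237*(-79/19 + 51/56) + 13 = -237*(-3455/1064) + 13 = 818835/1064 + 13 = 832667/1064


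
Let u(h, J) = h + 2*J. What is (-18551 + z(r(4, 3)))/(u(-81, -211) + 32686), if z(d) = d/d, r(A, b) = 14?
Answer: -18550/32183 ≈ -0.57639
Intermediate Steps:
z(d) = 1
(-18551 + z(r(4, 3)))/(u(-81, -211) + 32686) = (-18551 + 1)/((-81 + 2*(-211)) + 32686) = -18550/((-81 - 422) + 32686) = -18550/(-503 + 32686) = -18550/32183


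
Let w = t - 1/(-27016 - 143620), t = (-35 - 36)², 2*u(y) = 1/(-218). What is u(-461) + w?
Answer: 46879574867/9299662 ≈ 5041.0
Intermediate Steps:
u(y) = -1/436 (u(y) = (½)/(-218) = (½)*(-1/218) = -1/436)
t = 5041 (t = (-71)² = 5041)
w = 860176077/170636 (w = 5041 - 1/(-27016 - 143620) = 5041 - 1/(-170636) = 5041 - 1*(-1/170636) = 5041 + 1/170636 = 860176077/170636 ≈ 5041.0)
u(-461) + w = -1/436 + 860176077/170636 = 46879574867/9299662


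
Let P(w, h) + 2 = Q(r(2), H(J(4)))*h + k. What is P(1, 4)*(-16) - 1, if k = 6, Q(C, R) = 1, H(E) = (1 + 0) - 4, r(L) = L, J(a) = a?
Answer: -129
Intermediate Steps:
H(E) = -3 (H(E) = 1 - 4 = -3)
P(w, h) = 4 + h (P(w, h) = -2 + (1*h + 6) = -2 + (h + 6) = -2 + (6 + h) = 4 + h)
P(1, 4)*(-16) - 1 = (4 + 4)*(-16) - 1 = 8*(-16) - 1 = -128 - 1 = -129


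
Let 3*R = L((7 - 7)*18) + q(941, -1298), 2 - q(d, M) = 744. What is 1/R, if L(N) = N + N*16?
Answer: -3/742 ≈ -0.0040431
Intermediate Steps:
q(d, M) = -742 (q(d, M) = 2 - 1*744 = 2 - 744 = -742)
L(N) = 17*N (L(N) = N + 16*N = 17*N)
R = -742/3 (R = (17*((7 - 7)*18) - 742)/3 = (17*(0*18) - 742)/3 = (17*0 - 742)/3 = (0 - 742)/3 = (1/3)*(-742) = -742/3 ≈ -247.33)
1/R = 1/(-742/3) = -3/742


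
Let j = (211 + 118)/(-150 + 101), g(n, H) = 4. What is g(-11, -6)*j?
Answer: -188/7 ≈ -26.857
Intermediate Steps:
j = -47/7 (j = 329/(-49) = 329*(-1/49) = -47/7 ≈ -6.7143)
g(-11, -6)*j = 4*(-47/7) = -188/7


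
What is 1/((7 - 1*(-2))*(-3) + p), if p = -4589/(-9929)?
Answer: -9929/263494 ≈ -0.037682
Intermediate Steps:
p = 4589/9929 (p = -4589*(-1/9929) = 4589/9929 ≈ 0.46218)
1/((7 - 1*(-2))*(-3) + p) = 1/((7 - 1*(-2))*(-3) + 4589/9929) = 1/((7 + 2)*(-3) + 4589/9929) = 1/(9*(-3) + 4589/9929) = 1/(-27 + 4589/9929) = 1/(-263494/9929) = -9929/263494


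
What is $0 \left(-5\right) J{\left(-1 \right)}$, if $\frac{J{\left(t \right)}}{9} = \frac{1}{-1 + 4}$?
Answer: $0$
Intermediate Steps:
$J{\left(t \right)} = 3$ ($J{\left(t \right)} = \frac{9}{-1 + 4} = \frac{9}{3} = 9 \cdot \frac{1}{3} = 3$)
$0 \left(-5\right) J{\left(-1 \right)} = 0 \left(-5\right) 3 = 0 \cdot 3 = 0$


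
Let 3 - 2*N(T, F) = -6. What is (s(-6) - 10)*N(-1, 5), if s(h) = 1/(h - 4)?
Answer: -909/20 ≈ -45.450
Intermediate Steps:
s(h) = 1/(-4 + h)
N(T, F) = 9/2 (N(T, F) = 3/2 - ½*(-6) = 3/2 + 3 = 9/2)
(s(-6) - 10)*N(-1, 5) = (1/(-4 - 6) - 10)*(9/2) = (1/(-10) - 10)*(9/2) = (-⅒ - 10)*(9/2) = -101/10*9/2 = -909/20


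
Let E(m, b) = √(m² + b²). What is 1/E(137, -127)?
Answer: √34898/34898 ≈ 0.0053530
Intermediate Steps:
E(m, b) = √(b² + m²)
1/E(137, -127) = 1/(√((-127)² + 137²)) = 1/(√(16129 + 18769)) = 1/(√34898) = √34898/34898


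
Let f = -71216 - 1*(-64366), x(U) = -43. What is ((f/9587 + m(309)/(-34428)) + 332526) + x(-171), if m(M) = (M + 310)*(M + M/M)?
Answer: 54868837223879/165030618 ≈ 3.3248e+5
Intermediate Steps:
f = -6850 (f = -71216 + 64366 = -6850)
m(M) = (1 + M)*(310 + M) (m(M) = (310 + M)*(M + 1) = (310 + M)*(1 + M) = (1 + M)*(310 + M))
((f/9587 + m(309)/(-34428)) + 332526) + x(-171) = ((-6850/9587 + (310 + 309**2 + 311*309)/(-34428)) + 332526) - 43 = ((-6850*1/9587 + (310 + 95481 + 96099)*(-1/34428)) + 332526) - 43 = ((-6850/9587 + 191890*(-1/34428)) + 332526) - 43 = ((-6850/9587 - 95945/17214) + 332526) - 43 = (-1037740615/165030618 + 332526) - 43 = 54875933540453/165030618 - 43 = 54868837223879/165030618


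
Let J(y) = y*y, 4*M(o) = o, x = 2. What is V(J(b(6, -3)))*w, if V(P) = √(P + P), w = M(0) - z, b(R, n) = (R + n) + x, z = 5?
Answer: -25*√2 ≈ -35.355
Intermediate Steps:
M(o) = o/4
b(R, n) = 2 + R + n (b(R, n) = (R + n) + 2 = 2 + R + n)
J(y) = y²
w = -5 (w = (¼)*0 - 1*5 = 0 - 5 = -5)
V(P) = √2*√P (V(P) = √(2*P) = √2*√P)
V(J(b(6, -3)))*w = (√2*√((2 + 6 - 3)²))*(-5) = (√2*√(5²))*(-5) = (√2*√25)*(-5) = (√2*5)*(-5) = (5*√2)*(-5) = -25*√2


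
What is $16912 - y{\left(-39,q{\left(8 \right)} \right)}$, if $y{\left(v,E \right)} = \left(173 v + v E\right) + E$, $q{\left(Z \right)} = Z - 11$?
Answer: $23545$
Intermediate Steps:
$q{\left(Z \right)} = -11 + Z$
$y{\left(v,E \right)} = E + 173 v + E v$ ($y{\left(v,E \right)} = \left(173 v + E v\right) + E = E + 173 v + E v$)
$16912 - y{\left(-39,q{\left(8 \right)} \right)} = 16912 - \left(\left(-11 + 8\right) + 173 \left(-39\right) + \left(-11 + 8\right) \left(-39\right)\right) = 16912 - \left(-3 - 6747 - -117\right) = 16912 - \left(-3 - 6747 + 117\right) = 16912 - -6633 = 16912 + 6633 = 23545$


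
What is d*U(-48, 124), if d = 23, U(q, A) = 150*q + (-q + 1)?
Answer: -164473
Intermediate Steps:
U(q, A) = 1 + 149*q (U(q, A) = 150*q + (1 - q) = 1 + 149*q)
d*U(-48, 124) = 23*(1 + 149*(-48)) = 23*(1 - 7152) = 23*(-7151) = -164473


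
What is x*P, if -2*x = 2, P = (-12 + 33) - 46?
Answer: 25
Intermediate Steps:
P = -25 (P = 21 - 46 = -25)
x = -1 (x = -1/2*2 = -1)
x*P = -1*(-25) = 25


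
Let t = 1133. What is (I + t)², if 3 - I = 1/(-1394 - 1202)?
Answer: 8696937189249/6739216 ≈ 1.2905e+6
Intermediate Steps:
I = 7789/2596 (I = 3 - 1/(-1394 - 1202) = 3 - 1/(-2596) = 3 - 1*(-1/2596) = 3 + 1/2596 = 7789/2596 ≈ 3.0004)
(I + t)² = (7789/2596 + 1133)² = (2949057/2596)² = 8696937189249/6739216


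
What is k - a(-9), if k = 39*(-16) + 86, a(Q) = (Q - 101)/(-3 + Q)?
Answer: -3283/6 ≈ -547.17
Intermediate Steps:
a(Q) = (-101 + Q)/(-3 + Q)
k = -538 (k = -624 + 86 = -538)
k - a(-9) = -538 - (-101 - 9)/(-3 - 9) = -538 - (-110)/(-12) = -538 - (-1)*(-110)/12 = -538 - 1*55/6 = -538 - 55/6 = -3283/6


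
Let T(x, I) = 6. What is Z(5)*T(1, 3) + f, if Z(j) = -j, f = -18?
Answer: -48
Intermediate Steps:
Z(5)*T(1, 3) + f = -1*5*6 - 18 = -5*6 - 18 = -30 - 18 = -48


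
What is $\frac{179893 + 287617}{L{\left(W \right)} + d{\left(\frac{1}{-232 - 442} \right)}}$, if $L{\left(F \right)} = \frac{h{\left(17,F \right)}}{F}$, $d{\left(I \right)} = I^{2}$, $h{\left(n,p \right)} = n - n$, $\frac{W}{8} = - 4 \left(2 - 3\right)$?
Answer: $212378572760$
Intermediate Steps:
$W = 32$ ($W = 8 \left(- 4 \left(2 - 3\right)\right) = 8 \left(\left(-4\right) \left(-1\right)\right) = 8 \cdot 4 = 32$)
$h{\left(n,p \right)} = 0$
$L{\left(F \right)} = 0$ ($L{\left(F \right)} = \frac{0}{F} = 0$)
$\frac{179893 + 287617}{L{\left(W \right)} + d{\left(\frac{1}{-232 - 442} \right)}} = \frac{179893 + 287617}{0 + \left(\frac{1}{-232 - 442}\right)^{2}} = \frac{467510}{0 + \left(\frac{1}{-674}\right)^{2}} = \frac{467510}{0 + \left(- \frac{1}{674}\right)^{2}} = \frac{467510}{0 + \frac{1}{454276}} = 467510 \frac{1}{\frac{1}{454276}} = 467510 \cdot 454276 = 212378572760$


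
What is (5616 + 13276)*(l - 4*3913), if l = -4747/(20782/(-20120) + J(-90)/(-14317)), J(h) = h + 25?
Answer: -30880396675359968/148114047 ≈ -2.0849e+8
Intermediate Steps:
J(h) = 25 + h
l = 683705757940/148114047 (l = -4747/(20782/(-20120) + (25 - 90)/(-14317)) = -4747/(20782*(-1/20120) - 65*(-1/14317)) = -4747/(-10391/10060 + 65/14317) = -4747/(-148114047/144029020) = -4747*(-144029020/148114047) = 683705757940/148114047 ≈ 4616.1)
(5616 + 13276)*(l - 4*3913) = (5616 + 13276)*(683705757940/148114047 - 4*3913) = 18892*(683705757940/148114047 - 15652) = 18892*(-1634575305704/148114047) = -30880396675359968/148114047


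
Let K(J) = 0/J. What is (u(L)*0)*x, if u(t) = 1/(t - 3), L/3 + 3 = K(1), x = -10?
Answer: 0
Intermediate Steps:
K(J) = 0
L = -9 (L = -9 + 3*0 = -9 + 0 = -9)
u(t) = 1/(-3 + t)
(u(L)*0)*x = (0/(-3 - 9))*(-10) = (0/(-12))*(-10) = -1/12*0*(-10) = 0*(-10) = 0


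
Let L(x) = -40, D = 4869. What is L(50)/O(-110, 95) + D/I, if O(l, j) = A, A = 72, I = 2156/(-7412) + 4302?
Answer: 41344978/71739603 ≈ 0.57632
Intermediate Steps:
I = 7971067/1853 (I = 2156*(-1/7412) + 4302 = -539/1853 + 4302 = 7971067/1853 ≈ 4301.7)
O(l, j) = 72
L(50)/O(-110, 95) + D/I = -40/72 + 4869/(7971067/1853) = -40*1/72 + 4869*(1853/7971067) = -5/9 + 9022257/7971067 = 41344978/71739603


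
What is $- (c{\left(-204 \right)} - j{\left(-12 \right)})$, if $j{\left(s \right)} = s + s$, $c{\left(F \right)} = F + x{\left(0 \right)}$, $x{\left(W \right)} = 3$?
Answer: $177$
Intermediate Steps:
$c{\left(F \right)} = 3 + F$ ($c{\left(F \right)} = F + 3 = 3 + F$)
$j{\left(s \right)} = 2 s$
$- (c{\left(-204 \right)} - j{\left(-12 \right)}) = - (\left(3 - 204\right) - 2 \left(-12\right)) = - (-201 - -24) = - (-201 + 24) = \left(-1\right) \left(-177\right) = 177$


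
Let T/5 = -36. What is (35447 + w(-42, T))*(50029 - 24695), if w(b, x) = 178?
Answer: 902523750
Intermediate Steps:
T = -180 (T = 5*(-36) = -180)
(35447 + w(-42, T))*(50029 - 24695) = (35447 + 178)*(50029 - 24695) = 35625*25334 = 902523750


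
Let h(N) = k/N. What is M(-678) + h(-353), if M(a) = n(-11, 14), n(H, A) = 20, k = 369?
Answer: 6691/353 ≈ 18.955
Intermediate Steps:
M(a) = 20
h(N) = 369/N
M(-678) + h(-353) = 20 + 369/(-353) = 20 + 369*(-1/353) = 20 - 369/353 = 6691/353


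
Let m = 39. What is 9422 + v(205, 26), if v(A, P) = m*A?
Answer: 17417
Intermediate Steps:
v(A, P) = 39*A
9422 + v(205, 26) = 9422 + 39*205 = 9422 + 7995 = 17417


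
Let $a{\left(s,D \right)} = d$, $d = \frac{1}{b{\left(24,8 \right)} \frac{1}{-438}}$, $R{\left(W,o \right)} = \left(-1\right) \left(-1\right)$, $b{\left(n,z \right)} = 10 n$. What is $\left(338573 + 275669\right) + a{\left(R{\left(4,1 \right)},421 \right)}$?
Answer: $\frac{24569607}{40} \approx 6.1424 \cdot 10^{5}$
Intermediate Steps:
$R{\left(W,o \right)} = 1$
$d = - \frac{73}{40}$ ($d = \frac{1}{10 \cdot 24 \frac{1}{-438}} = \frac{1}{240 \left(- \frac{1}{438}\right)} = \frac{1}{- \frac{40}{73}} = - \frac{73}{40} \approx -1.825$)
$a{\left(s,D \right)} = - \frac{73}{40}$
$\left(338573 + 275669\right) + a{\left(R{\left(4,1 \right)},421 \right)} = \left(338573 + 275669\right) - \frac{73}{40} = 614242 - \frac{73}{40} = \frac{24569607}{40}$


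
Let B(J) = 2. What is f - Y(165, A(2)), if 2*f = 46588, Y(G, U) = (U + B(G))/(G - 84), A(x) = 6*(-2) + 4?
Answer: 628940/27 ≈ 23294.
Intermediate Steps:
A(x) = -8 (A(x) = -12 + 4 = -8)
Y(G, U) = (2 + U)/(-84 + G) (Y(G, U) = (U + 2)/(G - 84) = (2 + U)/(-84 + G))
f = 23294 (f = (½)*46588 = 23294)
f - Y(165, A(2)) = 23294 - (2 - 8)/(-84 + 165) = 23294 - (-6)/81 = 23294 - 1*(-2/27) = 23294 + 2/27 = 628940/27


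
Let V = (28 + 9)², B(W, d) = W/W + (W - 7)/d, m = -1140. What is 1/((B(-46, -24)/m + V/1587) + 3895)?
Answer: 14473440/56386493347 ≈ 0.00025668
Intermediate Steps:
B(W, d) = 1 + (-7 + W)/d
V = 1369 (V = 37² = 1369)
1/((B(-46, -24)/m + V/1587) + 3895) = 1/((((-7 - 46 - 24)/(-24))/(-1140) + 1369/1587) + 3895) = 1/((-1/24*(-77)*(-1/1140) + 1369*(1/1587)) + 3895) = 1/(((77/24)*(-1/1140) + 1369/1587) + 3895) = 1/((-77/27360 + 1369/1587) + 3895) = 1/(12444547/14473440 + 3895) = 1/(56386493347/14473440) = 14473440/56386493347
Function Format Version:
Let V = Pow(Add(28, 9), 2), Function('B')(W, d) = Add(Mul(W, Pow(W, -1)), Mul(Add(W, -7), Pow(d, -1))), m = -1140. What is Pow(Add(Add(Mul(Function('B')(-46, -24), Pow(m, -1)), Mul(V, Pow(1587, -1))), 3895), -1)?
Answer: Rational(14473440, 56386493347) ≈ 0.00025668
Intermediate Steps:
Function('B')(W, d) = Add(1, Mul(Pow(d, -1), Add(-7, W))) (Function('B')(W, d) = Add(1, Mul(Add(-7, W), Pow(d, -1))) = Add(1, Mul(Pow(d, -1), Add(-7, W))))
V = 1369 (V = Pow(37, 2) = 1369)
Pow(Add(Add(Mul(Function('B')(-46, -24), Pow(m, -1)), Mul(V, Pow(1587, -1))), 3895), -1) = Pow(Add(Add(Mul(Mul(Pow(-24, -1), Add(-7, -46, -24)), Pow(-1140, -1)), Mul(1369, Pow(1587, -1))), 3895), -1) = Pow(Add(Add(Mul(Mul(Rational(-1, 24), -77), Rational(-1, 1140)), Mul(1369, Rational(1, 1587))), 3895), -1) = Pow(Add(Add(Mul(Rational(77, 24), Rational(-1, 1140)), Rational(1369, 1587)), 3895), -1) = Pow(Add(Add(Rational(-77, 27360), Rational(1369, 1587)), 3895), -1) = Pow(Add(Rational(12444547, 14473440), 3895), -1) = Pow(Rational(56386493347, 14473440), -1) = Rational(14473440, 56386493347)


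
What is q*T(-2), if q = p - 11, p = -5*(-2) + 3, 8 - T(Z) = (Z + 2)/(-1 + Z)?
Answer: 16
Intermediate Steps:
T(Z) = 8 - (2 + Z)/(-1 + Z) (T(Z) = 8 - (Z + 2)/(-1 + Z) = 8 - (2 + Z)/(-1 + Z))
p = 13 (p = 10 + 3 = 13)
q = 2 (q = 13 - 11 = 2)
q*T(-2) = 2*((-10 + 7*(-2))/(-1 - 2)) = 2*((-10 - 14)/(-3)) = 2*(-1/3*(-24)) = 2*8 = 16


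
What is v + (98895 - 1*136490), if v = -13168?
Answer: -50763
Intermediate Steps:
v + (98895 - 1*136490) = -13168 + (98895 - 1*136490) = -13168 + (98895 - 136490) = -13168 - 37595 = -50763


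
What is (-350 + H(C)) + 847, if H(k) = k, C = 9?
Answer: 506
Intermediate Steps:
(-350 + H(C)) + 847 = (-350 + 9) + 847 = -341 + 847 = 506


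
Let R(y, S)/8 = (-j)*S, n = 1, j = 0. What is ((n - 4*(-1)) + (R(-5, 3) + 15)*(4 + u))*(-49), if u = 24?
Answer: -20825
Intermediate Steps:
R(y, S) = 0 (R(y, S) = 8*((-1*0)*S) = 8*(0*S) = 8*0 = 0)
((n - 4*(-1)) + (R(-5, 3) + 15)*(4 + u))*(-49) = ((1 - 4*(-1)) + (0 + 15)*(4 + 24))*(-49) = ((1 + 4) + 15*28)*(-49) = (5 + 420)*(-49) = 425*(-49) = -20825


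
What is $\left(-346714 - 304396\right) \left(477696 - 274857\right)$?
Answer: $-132070501290$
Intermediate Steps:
$\left(-346714 - 304396\right) \left(477696 - 274857\right) = \left(-651110\right) 202839 = -132070501290$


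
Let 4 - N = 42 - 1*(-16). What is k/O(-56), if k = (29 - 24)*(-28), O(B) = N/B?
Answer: -3920/27 ≈ -145.19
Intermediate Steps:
N = -54 (N = 4 - (42 - 1*(-16)) = 4 - (42 + 16) = 4 - 1*58 = 4 - 58 = -54)
O(B) = -54/B
k = -140 (k = 5*(-28) = -140)
k/O(-56) = -140/((-54/(-56))) = -140/((-54*(-1/56))) = -140/27/28 = -140*28/27 = -3920/27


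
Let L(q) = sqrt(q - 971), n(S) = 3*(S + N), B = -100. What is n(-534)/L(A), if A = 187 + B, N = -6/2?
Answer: 1611*I*sqrt(221)/442 ≈ 54.184*I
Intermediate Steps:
N = -3 (N = -6*1/2 = -3)
n(S) = -9 + 3*S (n(S) = 3*(S - 3) = 3*(-3 + S) = -9 + 3*S)
A = 87 (A = 187 - 100 = 87)
L(q) = sqrt(-971 + q)
n(-534)/L(A) = (-9 + 3*(-534))/(sqrt(-971 + 87)) = (-9 - 1602)/(sqrt(-884)) = -1611*(-I*sqrt(221)/442) = -(-1611)*I*sqrt(221)/442 = 1611*I*sqrt(221)/442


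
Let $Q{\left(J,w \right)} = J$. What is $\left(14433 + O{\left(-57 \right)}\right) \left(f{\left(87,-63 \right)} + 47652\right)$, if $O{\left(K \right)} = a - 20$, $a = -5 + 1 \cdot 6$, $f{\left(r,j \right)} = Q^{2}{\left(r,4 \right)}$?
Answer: $795955494$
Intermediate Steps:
$f{\left(r,j \right)} = r^{2}$
$a = 1$ ($a = -5 + 6 = 1$)
$O{\left(K \right)} = -19$ ($O{\left(K \right)} = 1 - 20 = -19$)
$\left(14433 + O{\left(-57 \right)}\right) \left(f{\left(87,-63 \right)} + 47652\right) = \left(14433 - 19\right) \left(87^{2} + 47652\right) = 14414 \left(7569 + 47652\right) = 14414 \cdot 55221 = 795955494$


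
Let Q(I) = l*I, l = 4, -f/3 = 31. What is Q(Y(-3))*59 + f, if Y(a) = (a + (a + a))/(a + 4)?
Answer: -2217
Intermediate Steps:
f = -93 (f = -3*31 = -93)
Y(a) = 3*a/(4 + a) (Y(a) = (a + 2*a)/(4 + a) = (3*a)/(4 + a) = 3*a/(4 + a))
Q(I) = 4*I
Q(Y(-3))*59 + f = (4*(3*(-3)/(4 - 3)))*59 - 93 = (4*(3*(-3)/1))*59 - 93 = (4*(3*(-3)*1))*59 - 93 = (4*(-9))*59 - 93 = -36*59 - 93 = -2124 - 93 = -2217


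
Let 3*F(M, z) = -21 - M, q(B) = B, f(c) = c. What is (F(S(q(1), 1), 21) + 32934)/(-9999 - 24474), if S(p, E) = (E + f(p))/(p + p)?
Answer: -98780/103419 ≈ -0.95514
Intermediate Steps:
S(p, E) = (E + p)/(2*p) (S(p, E) = (E + p)/(p + p) = (E + p)/((2*p)) = (E + p)*(1/(2*p)) = (E + p)/(2*p))
F(M, z) = -7 - M/3 (F(M, z) = (-21 - M)/3 = -7 - M/3)
(F(S(q(1), 1), 21) + 32934)/(-9999 - 24474) = ((-7 - (1 + 1)/(6*1)) + 32934)/(-9999 - 24474) = ((-7 - 2/6) + 32934)/(-34473) = ((-7 - ⅓*1) + 32934)*(-1/34473) = ((-7 - ⅓) + 32934)*(-1/34473) = (-22/3 + 32934)*(-1/34473) = (98780/3)*(-1/34473) = -98780/103419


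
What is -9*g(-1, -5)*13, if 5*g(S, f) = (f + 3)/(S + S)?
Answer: -117/5 ≈ -23.400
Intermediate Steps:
g(S, f) = (3 + f)/(10*S) (g(S, f) = ((f + 3)/(S + S))/5 = ((3 + f)/((2*S)))/5 = ((3 + f)*(1/(2*S)))/5 = ((3 + f)/(2*S))/5 = (3 + f)/(10*S))
-9*g(-1, -5)*13 = -9*(3 - 5)/(10*(-1))*13 = -9*(-1)*(-2)/10*13 = -9*1/5*13 = -9/5*13 = -117/5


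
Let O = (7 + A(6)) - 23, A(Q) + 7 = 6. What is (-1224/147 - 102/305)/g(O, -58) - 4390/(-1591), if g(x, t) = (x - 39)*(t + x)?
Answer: 45891662357/16644246500 ≈ 2.7572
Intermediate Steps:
A(Q) = -1 (A(Q) = -7 + 6 = -1)
O = -17 (O = (7 - 1) - 23 = 6 - 23 = -17)
g(x, t) = (-39 + x)*(t + x)
(-1224/147 - 102/305)/g(O, -58) - 4390/(-1591) = (-1224/147 - 102/305)/((-17)**2 - 39*(-58) - 39*(-17) - 58*(-17)) - 4390/(-1591) = (-1224*1/147 - 102*1/305)/(289 + 2262 + 663 + 986) - 4390*(-1/1591) = (-408/49 - 102/305)/4200 + 4390/1591 = -129438/14945*1/4200 + 4390/1591 = -21573/10461500 + 4390/1591 = 45891662357/16644246500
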